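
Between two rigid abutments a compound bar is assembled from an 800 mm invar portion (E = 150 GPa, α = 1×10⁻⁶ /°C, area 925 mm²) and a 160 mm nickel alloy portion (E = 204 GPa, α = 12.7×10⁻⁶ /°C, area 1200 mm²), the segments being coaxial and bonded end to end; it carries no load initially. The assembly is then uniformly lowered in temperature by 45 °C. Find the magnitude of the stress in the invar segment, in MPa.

σ ≈ 21.5 MPa (tensile)

Free thermal contraction of the whole bar: Σ αᵢΔT Lᵢ = 1×10⁻⁶×45×800 + 12.7×10⁻⁶×45×160 = 0.1274 mm.
The walls prevent any net length change, so an axial force P (same in every segment) develops. Compatibility: P · Σ Lᵢ/(AᵢEᵢ) = δ_free.
Σ Lᵢ/(AᵢEᵢ) = 800/(925×150×10³) + 160/(1200×204×10³) = 6.419×10⁻⁶ mm/N.
So P = 0.1274 / 6.419×10⁻⁶ = 19.85 kN, tensile.
σ_{invar} = P / A = 19850 / 925 = 21.46 MPa.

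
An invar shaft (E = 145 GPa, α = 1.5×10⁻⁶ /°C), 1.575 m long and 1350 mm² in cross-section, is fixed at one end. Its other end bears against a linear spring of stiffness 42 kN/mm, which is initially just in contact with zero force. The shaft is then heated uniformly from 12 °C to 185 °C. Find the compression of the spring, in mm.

The unrestrained thermal change is αΔT L = 1.5×10⁻⁶ × 173 × 1575 = 0.4087 mm.
With a force P in the spring, the elastic change of the shaft is PL/(AE) and that of the spring is P/k; compatibility requires their sum to equal δ_free.
P [ L/(AE) + 1/k ] = δ_free → P [ 1575/(1350×145×10³) + 1/(42×10³) ] = 0.4087.
P = 0.4087 / 3.186×10⁻⁵ = 12830 N.
Spring compression = P/k = 12830/(42×10³) = 0.3055 mm.

δ ≈ 0.305 mm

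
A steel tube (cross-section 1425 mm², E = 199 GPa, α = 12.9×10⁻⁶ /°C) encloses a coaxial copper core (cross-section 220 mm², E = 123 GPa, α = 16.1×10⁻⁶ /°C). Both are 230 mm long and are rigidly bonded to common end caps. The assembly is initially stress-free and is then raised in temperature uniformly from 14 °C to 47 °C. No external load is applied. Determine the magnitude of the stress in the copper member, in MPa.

σ ≈ 11.9 MPa (compressive)

Both members must finish at the same length. With the larger α, the copper tends to over-expand; the plates restrain it, putting the copper in compression and the steel in tension. With no external load the two internal forces are equal and opposite, magnitude P.
Equating the net (thermal + elastic) strains gives |α₁ − α₂|·ΔT = P·[1/(A₁E₁) + 1/(A₂E₂)].
|α₁ − α₂|·ΔT = 3.2×10⁻⁶ × 33 = 0.0001056.
1/(A₁E₁) + 1/(A₂E₂) = 1/(1425×199×10³) + 1/(220×123×10³) = 4.048×10⁻⁸ N⁻¹.
P = 0.0001056 / 4.048×10⁻⁸ = 2609 N = 2.609 kN.
σ_{copper} = P/A₂ = 2609/220 = 11.86 MPa, compressive.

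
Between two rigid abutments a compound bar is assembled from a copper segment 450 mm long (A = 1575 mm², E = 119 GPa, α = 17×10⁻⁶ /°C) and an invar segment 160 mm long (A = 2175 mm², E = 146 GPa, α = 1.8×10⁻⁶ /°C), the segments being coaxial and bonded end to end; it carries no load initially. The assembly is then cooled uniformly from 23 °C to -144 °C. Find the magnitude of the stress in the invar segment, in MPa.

Free thermal contraction of the whole bar: Σ αᵢΔT Lᵢ = 17×10⁻⁶×167×450 + 1.8×10⁻⁶×167×160 = 1.326 mm.
The walls prevent any net length change, so an axial force P (same in every segment) develops. Compatibility: P · Σ Lᵢ/(AᵢEᵢ) = δ_free.
Σ Lᵢ/(AᵢEᵢ) = 450/(1575×119×10³) + 160/(2175×146×10³) = 2.905×10⁻⁶ mm/N.
So P = 1.326 / 2.905×10⁻⁶ = 456.4 kN, tensile.
σ_{invar} = P / A = 456400 / 2175 = 209.8 MPa.

σ ≈ 210 MPa (tensile)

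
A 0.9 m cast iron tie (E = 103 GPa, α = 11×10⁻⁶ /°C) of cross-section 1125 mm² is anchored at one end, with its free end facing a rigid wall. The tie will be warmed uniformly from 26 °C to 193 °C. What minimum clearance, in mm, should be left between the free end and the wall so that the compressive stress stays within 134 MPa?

Free expansion if unrestrained: δ_free = αΔT L = 11×10⁻⁶ × 167 × 900 = 1.653 mm.
At the allowable stress the elastic shortening the wall may impose is σL/E = 134 × 900 / (103×10³) = 1.171 mm.
So the gap has to take up the difference, g_min = δ_free − σL/E = 1.653 − 1.171 = 0.4824 mm.

g ≈ 0.482 mm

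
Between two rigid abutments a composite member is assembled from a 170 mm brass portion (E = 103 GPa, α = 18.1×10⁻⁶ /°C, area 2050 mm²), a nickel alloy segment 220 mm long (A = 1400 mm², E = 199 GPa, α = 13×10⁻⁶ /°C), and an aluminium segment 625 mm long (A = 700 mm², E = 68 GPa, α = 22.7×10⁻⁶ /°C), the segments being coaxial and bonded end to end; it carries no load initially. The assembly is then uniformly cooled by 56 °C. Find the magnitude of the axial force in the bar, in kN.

P ≈ 76.5 kN (tensile)

Free thermal contraction of the whole bar: Σ αᵢΔT Lᵢ = 18.1×10⁻⁶×56×170 + 13×10⁻⁶×56×220 + 22.7×10⁻⁶×56×625 = 1.127 mm.
Since the ends are fixed, an axial force P builds up, equal in every segment, with P · Σ Lᵢ/(AᵢEᵢ) = δ_free.
The series flexibility is Σ Lᵢ/(AᵢEᵢ) = 170/(2050×103×10³) + 220/(1400×199×10³) + 625/(700×68×10³) = 1.473×10⁻⁵ mm/N.
P = 1.127 / 1.473×10⁻⁵ = 76530 N = 76.53 kN, tensile.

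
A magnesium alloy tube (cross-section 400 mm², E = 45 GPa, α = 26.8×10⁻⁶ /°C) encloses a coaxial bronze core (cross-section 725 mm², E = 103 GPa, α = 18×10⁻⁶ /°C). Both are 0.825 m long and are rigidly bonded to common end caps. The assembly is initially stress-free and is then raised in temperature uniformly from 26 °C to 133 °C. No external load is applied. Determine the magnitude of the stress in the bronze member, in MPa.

σ ≈ 18.8 MPa (tensile)

Both members must finish at the same length. With the larger α, the magnesium alloy tends to over-expand; the plates restrain it, putting the magnesium alloy in compression and the bronze in tension. With no external load the two internal forces are equal and opposite, magnitude P.
Setting the final lengths equal and cancelling L: (α₁ − α₂)ΔT = P/(A₁E₁) + P/(A₂E₂).
|α₁ − α₂|·ΔT = 8.8×10⁻⁶ × 107 = 0.0009416.
1/(A₁E₁) + 1/(A₂E₂) = 1/(400×45×10³) + 1/(725×103×10³) = 6.895×10⁻⁸ N⁻¹.
So P = 0.0009416 / 6.895×10⁻⁸ = 13.66 kN.
σ_{bronze} = P/A₂ = 13660/725 = 18.84 MPa, tensile.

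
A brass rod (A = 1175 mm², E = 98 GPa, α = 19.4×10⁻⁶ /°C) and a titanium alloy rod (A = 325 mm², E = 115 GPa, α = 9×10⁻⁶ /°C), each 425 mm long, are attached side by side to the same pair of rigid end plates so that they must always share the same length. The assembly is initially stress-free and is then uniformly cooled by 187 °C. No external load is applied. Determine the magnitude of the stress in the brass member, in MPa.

σ ≈ 46.7 MPa (tensile)

The brass has the larger α, so on cooling it would change length more than the titanium alloy if both were free. The rigid plates force a common final length, so the brass is put into tension and the titanium alloy into compression, with equal and opposite forces P (no external load).
Equating the net (thermal + elastic) strains gives |α₁ − α₂|·ΔT = P·[1/(A₁E₁) + 1/(A₂E₂)].
|α₁ − α₂|·ΔT = 10.4×10⁻⁶ × 187 = 0.001945.
1/(A₁E₁) + 1/(A₂E₂) = 1/(1175×98×10³) + 1/(325×115×10³) = 3.544×10⁻⁸ N⁻¹.
So P = 0.001945 / 3.544×10⁻⁸ = 54.88 kN.
σ_{brass} = P/A₁ = 54880/1175 = 46.7 MPa, tensile.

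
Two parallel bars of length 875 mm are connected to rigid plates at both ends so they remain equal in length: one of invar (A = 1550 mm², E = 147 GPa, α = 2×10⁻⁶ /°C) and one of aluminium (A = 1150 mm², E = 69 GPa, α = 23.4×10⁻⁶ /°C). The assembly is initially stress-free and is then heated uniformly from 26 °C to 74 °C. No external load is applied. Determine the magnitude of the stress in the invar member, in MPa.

Both members must finish at the same length. With the larger α, the aluminium tends to over-expand; the plates restrain it, putting the aluminium in compression and the invar in tension. With no external load the two internal forces are equal and opposite, magnitude P.
Compatibility of the two members (thermal + elastic change equal): (α₁ − α₂)ΔT = P·[1/(A₁E₁) + 1/(A₂E₂)].
|α₁ − α₂|·ΔT = 21.4×10⁻⁶ × 48 = 0.001027.
1/(A₁E₁) + 1/(A₂E₂) = 1/(1550×147×10³) + 1/(1150×69×10³) = 1.699×10⁻⁸ N⁻¹.
So P = 0.001027 / 1.699×10⁻⁸ = 60.45 kN.
σ_{invar} = P/A₁ = 60450/1550 = 39 MPa, tensile.

σ ≈ 39 MPa (tensile)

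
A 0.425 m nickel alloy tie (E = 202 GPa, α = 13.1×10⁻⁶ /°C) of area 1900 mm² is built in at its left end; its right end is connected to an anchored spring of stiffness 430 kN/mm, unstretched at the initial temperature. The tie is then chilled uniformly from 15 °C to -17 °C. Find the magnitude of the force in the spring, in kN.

P ≈ 51.9 kN

If the spring were absent the tie would shorten by αΔT L = 13.1×10⁻⁶ × 32 × 425 = 0.1782 mm.
Let P be the tensile force in the spring. The tie extends elastically by PL/(AE) and the spring stretches by P/k; together these equal δ_free.
So P = δ_free / [L/(AE) + 1/k] = 0.1782 / [ 425/(1900×202×10³) + 1/(430×10³) ].
P = 0.1782 / 3.433×10⁻⁶ = 51900 N.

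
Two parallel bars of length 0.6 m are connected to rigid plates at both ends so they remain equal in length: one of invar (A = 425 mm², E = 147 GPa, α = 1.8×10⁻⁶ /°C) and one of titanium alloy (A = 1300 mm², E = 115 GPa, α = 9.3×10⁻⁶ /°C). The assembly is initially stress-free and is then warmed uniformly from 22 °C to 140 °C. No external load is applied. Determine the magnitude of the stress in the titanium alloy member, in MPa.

Equilibrium of a rigid end plate with no external load gives equal and opposite internal forces ±P in the two members. Since α_{titanium alloy} > α_{invar}, heating drives the titanium alloy into compression and the invar into tension.
Setting the final lengths equal and cancelling L: (α₁ − α₂)ΔT = P/(A₁E₁) + P/(A₂E₂).
|α₁ − α₂|·ΔT = 7.5×10⁻⁶ × 118 = 0.000885.
1/(A₁E₁) + 1/(A₂E₂) = 1/(425×147×10³) + 1/(1300×115×10³) = 2.27×10⁻⁸ N⁻¹.
So P = 0.000885 / 2.27×10⁻⁸ = 38.99 kN.
σ_{titanium alloy} = P/A₂ = 38990/1300 = 30 MPa, compressive.

σ ≈ 30 MPa (compressive)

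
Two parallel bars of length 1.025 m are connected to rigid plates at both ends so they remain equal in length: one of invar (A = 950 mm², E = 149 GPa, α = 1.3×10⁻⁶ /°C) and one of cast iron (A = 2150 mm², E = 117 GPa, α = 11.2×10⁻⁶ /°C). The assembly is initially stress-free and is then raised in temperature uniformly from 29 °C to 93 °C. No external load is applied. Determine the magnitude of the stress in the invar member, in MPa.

Equilibrium of a rigid end plate with no external load gives equal and opposite internal forces ±P in the two members. Since α_{cast iron} > α_{invar}, heating drives the cast iron into compression and the invar into tension.
Equating the net (thermal + elastic) strains gives |α₁ − α₂|·ΔT = P·[1/(A₁E₁) + 1/(A₂E₂)].
|α₁ − α₂|·ΔT = 9.9×10⁻⁶ × 64 = 0.0006336.
1/(A₁E₁) + 1/(A₂E₂) = 1/(950×149×10³) + 1/(2150×117×10³) = 1.104×10⁻⁸ N⁻¹.
P = 0.0006336 / 1.104×10⁻⁸ = 57390 N = 57.39 kN.
σ_{invar} = P/A₁ = 57390/950 = 60.41 MPa, tensile.

σ ≈ 60.4 MPa (tensile)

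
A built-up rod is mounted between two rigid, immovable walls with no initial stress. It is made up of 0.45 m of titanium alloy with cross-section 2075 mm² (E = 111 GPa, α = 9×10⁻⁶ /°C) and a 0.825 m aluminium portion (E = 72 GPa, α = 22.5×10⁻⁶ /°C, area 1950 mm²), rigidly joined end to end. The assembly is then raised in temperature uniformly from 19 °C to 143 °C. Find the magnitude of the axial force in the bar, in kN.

If the supports were absent, the total length change would be Σ αᵢΔT Lᵢ = 9×10⁻⁶×124×450 + 22.5×10⁻⁶×124×825 = 2.804 mm.
The walls prevent any net length change, so an axial force P (same in every segment) develops. Compatibility: P · Σ Lᵢ/(AᵢEᵢ) = δ_free.
The series flexibility is Σ Lᵢ/(AᵢEᵢ) = 450/(2075×111×10³) + 825/(1950×72×10³) = 7.83×10⁻⁶ mm/N.
P = 2.804 / 7.83×10⁻⁶ = 358100 N = 358.1 kN, compressive.

P ≈ 358 kN (compressive)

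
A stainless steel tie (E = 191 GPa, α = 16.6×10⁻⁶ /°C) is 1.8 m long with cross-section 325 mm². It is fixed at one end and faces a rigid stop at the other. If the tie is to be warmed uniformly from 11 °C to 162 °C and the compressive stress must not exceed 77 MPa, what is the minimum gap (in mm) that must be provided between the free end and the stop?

With no wall the tie would lengthen by αΔT L = 16.6×10⁻⁶ × 151 × 1800 = 4.512 mm.
At the allowable stress the elastic shortening the wall may impose is σL/E = 77 × 1800 / (191×10³) = 0.7257 mm.
The gap must absorb the remainder: g_min = 4.512 − 0.7257 = 3.786 mm.

g ≈ 3.79 mm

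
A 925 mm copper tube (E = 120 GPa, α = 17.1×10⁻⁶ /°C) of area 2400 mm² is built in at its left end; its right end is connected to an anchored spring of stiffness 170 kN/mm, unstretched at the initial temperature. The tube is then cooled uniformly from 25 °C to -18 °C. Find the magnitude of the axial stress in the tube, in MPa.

σ ≈ 31.2 MPa (tensile)

The unrestrained thermal change is αΔT L = 17.1×10⁻⁶ × 43 × 925 = 0.6802 mm.
Let P be the tensile force in the spring. The tube extends elastically by PL/(AE) and the spring stretches by P/k; together these equal δ_free.
P [ L/(AE) + 1/k ] = δ_free → P [ 925/(2400×120×10³) + 1/(170×10³) ] = 0.6802.
P = 0.6802 / 9.094×10⁻⁶ = 74790 N.
σ = P/A = 74790/2400 = 31.16 MPa.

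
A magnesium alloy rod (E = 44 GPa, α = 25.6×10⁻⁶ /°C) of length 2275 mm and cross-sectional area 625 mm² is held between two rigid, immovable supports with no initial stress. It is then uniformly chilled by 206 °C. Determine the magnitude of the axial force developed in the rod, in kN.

P ≈ 145 kN (tensile)

The ends cannot move, so σ = EαΔT = 44×10³ × 25.6×10⁻⁶ × 206 = 232 MPa.
Axial force P = σA = 232 × 625 = 145000 N = 145 kN, tensile.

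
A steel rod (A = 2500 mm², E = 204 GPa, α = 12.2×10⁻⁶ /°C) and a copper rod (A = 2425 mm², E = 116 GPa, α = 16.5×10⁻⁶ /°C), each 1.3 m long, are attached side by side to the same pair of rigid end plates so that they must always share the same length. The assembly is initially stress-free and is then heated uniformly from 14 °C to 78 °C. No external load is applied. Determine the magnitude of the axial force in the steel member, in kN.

Equilibrium of a rigid end plate with no external load gives equal and opposite internal forces ±P in the two members. Since α_{copper} > α_{steel}, heating drives the copper into compression and the steel into tension.
Equating the net (thermal + elastic) strains gives |α₁ − α₂|·ΔT = P·[1/(A₁E₁) + 1/(A₂E₂)].
|α₁ − α₂|·ΔT = 4.3×10⁻⁶ × 64 = 0.0002752.
1/(A₁E₁) + 1/(A₂E₂) = 1/(2500×204×10³) + 1/(2425×116×10³) = 5.516×10⁻⁹ N⁻¹.
P = 0.0002752 / 5.516×10⁻⁹ = 49890 N = 49.89 kN.

P ≈ 49.9 kN (tensile in the steel)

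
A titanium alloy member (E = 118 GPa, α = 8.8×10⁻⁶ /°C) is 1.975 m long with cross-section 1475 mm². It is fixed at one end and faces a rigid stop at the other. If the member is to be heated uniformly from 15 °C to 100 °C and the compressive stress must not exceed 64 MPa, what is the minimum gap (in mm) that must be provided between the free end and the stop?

Free expansion if unrestrained: δ_free = αΔT L = 8.8×10⁻⁶ × 85 × 1975 = 1.477 mm.
A stress of 64 MPa corresponds to the wall pushing the member back by σL/E = 64×1975/(118×10³) = 1.071 mm.
The gap must absorb the remainder: g_min = 1.477 − 1.071 = 0.4061 mm.

g ≈ 0.406 mm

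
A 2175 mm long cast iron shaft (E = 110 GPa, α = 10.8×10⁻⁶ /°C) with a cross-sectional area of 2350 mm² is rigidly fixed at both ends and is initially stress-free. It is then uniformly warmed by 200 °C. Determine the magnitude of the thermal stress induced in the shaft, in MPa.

Because both ends are immovable the net strain is zero, and the suppressed thermal strain is αΔT = 10.8×10⁻⁶ × 200 = 2160×10⁻⁶.
Hence σ = E·αΔT = 110×10³ × 2160×10⁻⁶ = 237.6 MPa, compressive.

σ ≈ 238 MPa (compressive)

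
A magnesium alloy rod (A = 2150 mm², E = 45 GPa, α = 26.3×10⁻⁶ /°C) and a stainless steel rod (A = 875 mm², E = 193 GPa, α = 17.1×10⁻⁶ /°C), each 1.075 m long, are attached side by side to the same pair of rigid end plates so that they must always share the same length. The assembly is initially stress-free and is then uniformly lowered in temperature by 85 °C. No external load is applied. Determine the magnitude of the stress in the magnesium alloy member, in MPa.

The magnesium alloy has the larger α, so on cooling it would change length more than the stainless steel if both were free. The rigid plates force a common final length, so the magnesium alloy is put into tension and the stainless steel into compression, with equal and opposite forces P (no external load).
Equating the net (thermal + elastic) strains gives |α₁ − α₂|·ΔT = P·[1/(A₁E₁) + 1/(A₂E₂)].
|α₁ − α₂|·ΔT = 9.2×10⁻⁶ × 85 = 0.000782.
1/(A₁E₁) + 1/(A₂E₂) = 1/(2150×45×10³) + 1/(875×193×10³) = 1.626×10⁻⁸ N⁻¹.
So P = 0.000782 / 1.626×10⁻⁸ = 48.1 kN.
σ_{magnesium alloy} = P/A₁ = 48100/2150 = 22.37 MPa, tensile.

σ ≈ 22.4 MPa (tensile)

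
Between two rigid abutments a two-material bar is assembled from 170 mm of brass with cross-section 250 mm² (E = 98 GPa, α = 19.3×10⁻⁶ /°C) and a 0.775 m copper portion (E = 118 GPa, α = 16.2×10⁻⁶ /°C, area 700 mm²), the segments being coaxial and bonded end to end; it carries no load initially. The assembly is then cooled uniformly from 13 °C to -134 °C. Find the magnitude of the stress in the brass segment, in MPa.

σ ≈ 571 MPa (tensile)

If the supports were absent, the total length change would be Σ αᵢΔT Lᵢ = 19.3×10⁻⁶×147×170 + 16.2×10⁻⁶×147×775 = 2.328 mm.
Since the ends are fixed, an axial force P builds up, equal in every segment, with P · Σ Lᵢ/(AᵢEᵢ) = δ_free.
Σ Lᵢ/(AᵢEᵢ) = 170/(250×98×10³) + 775/(700×118×10³) = 1.632×10⁻⁵ mm/N.
Hence P = δ_free / Σ(L/AE) = 2.328/1.632×10⁻⁵ = 142.6 kN (tensile).
σ_{brass} = P / A = 142600 / 250 = 570.5 MPa.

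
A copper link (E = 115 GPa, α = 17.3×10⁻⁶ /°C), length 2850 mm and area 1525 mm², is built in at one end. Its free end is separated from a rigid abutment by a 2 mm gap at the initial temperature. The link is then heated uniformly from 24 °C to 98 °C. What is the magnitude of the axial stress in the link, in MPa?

σ ≈ 66.5 MPa (compressive)

If the wall were absent the link would grow by αΔT L = 17.3×10⁻⁶ × 74 × 2850 = 3.649 mm.
This exceeds the 2 mm gap, so the wall pushes back. The portion of expansion that must be recovered elastically is δ_free − gap = 3.649 − 2 = 1.649 mm.
Compatibility: PL/(AE) = 1.649 mm, so σ = P/A = E × (1.649/2850) = 66.52 MPa.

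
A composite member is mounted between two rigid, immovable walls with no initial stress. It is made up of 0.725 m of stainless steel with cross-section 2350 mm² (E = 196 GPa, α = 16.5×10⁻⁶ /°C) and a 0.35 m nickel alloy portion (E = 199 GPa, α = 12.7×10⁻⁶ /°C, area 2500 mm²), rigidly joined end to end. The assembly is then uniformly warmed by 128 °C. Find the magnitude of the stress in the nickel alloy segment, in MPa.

σ ≈ 369 MPa (compressive)

Free thermal expansion of the whole bar: Σ αᵢΔT Lᵢ = 16.5×10⁻⁶×128×725 + 12.7×10⁻⁶×128×350 = 2.1 mm.
Since the ends are fixed, an axial force P builds up, equal in every segment, with P · Σ Lᵢ/(AᵢEᵢ) = δ_free.
Σ Lᵢ/(AᵢEᵢ) = 725/(2350×196×10³) + 350/(2500×199×10³) = 2.278×10⁻⁶ mm/N.
Hence P = δ_free / Σ(L/AE) = 2.1/2.278×10⁻⁶ = 922.1 kN (compressive).
σ_{nickel alloy} = P / A = 922100 / 2500 = 368.8 MPa.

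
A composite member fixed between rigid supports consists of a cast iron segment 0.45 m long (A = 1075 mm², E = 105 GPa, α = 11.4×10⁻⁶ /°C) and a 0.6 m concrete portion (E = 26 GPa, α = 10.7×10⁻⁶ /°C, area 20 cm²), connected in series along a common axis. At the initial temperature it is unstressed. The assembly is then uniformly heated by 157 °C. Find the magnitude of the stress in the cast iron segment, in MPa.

If the supports were absent, the total length change would be Σ αᵢΔT Lᵢ = 11.4×10⁻⁶×157×450 + 10.7×10⁻⁶×157×600 = 1.813 mm.
The walls prevent any net length change, so an axial force P (same in every segment) develops. Compatibility: P · Σ Lᵢ/(AᵢEᵢ) = δ_free.
Σ Lᵢ/(AᵢEᵢ) = 450/(1075×105×10³) + 600/(2000×26×10³) = 1.553×10⁻⁵ mm/N.
P = 1.813 / 1.553×10⁻⁵ = 116800 N = 116.8 kN, compressive.
σ_{cast iron} = P / A = 116800 / 1075 = 108.7 MPa.

σ ≈ 109 MPa (compressive)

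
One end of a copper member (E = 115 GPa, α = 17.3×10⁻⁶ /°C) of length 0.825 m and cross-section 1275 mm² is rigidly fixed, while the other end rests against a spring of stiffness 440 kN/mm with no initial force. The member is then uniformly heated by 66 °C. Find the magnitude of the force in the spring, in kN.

The unrestrained thermal change is αΔT L = 17.3×10⁻⁶ × 66 × 825 = 0.942 mm.
Let P be the compressive force at the spring. The member shortens elastically by PL/(AE) and the spring compresses by P/k; together these equal δ_free.
So P = δ_free / [L/(AE) + 1/k] = 0.942 / [ 825/(1275×115×10³) + 1/(440×10³) ].
P = 0.942 / 7.899×10⁻⁶ = 119200 N.

P ≈ 119 kN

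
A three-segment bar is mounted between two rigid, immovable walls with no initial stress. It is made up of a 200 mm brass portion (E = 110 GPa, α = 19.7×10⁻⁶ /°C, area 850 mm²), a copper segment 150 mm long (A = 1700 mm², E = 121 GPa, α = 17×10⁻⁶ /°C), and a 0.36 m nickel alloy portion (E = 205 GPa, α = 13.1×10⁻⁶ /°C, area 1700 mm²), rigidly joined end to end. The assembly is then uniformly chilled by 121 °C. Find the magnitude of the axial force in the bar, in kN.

P ≈ 348 kN (tensile)

If the supports were absent, the total length change would be Σ αᵢΔT Lᵢ = 19.7×10⁻⁶×121×200 + 17×10⁻⁶×121×150 + 13.1×10⁻⁶×121×360 = 1.356 mm.
Since the ends are fixed, an axial force P builds up, equal in every segment, with P · Σ Lᵢ/(AᵢEᵢ) = δ_free.
Σ Lᵢ/(AᵢEᵢ) = 200/(850×110×10³) + 150/(1700×121×10³) + 360/(1700×205×10³) = 3.901×10⁻⁶ mm/N.
Hence P = δ_free / Σ(L/AE) = 1.356/3.901×10⁻⁶ = 347.6 kN (tensile).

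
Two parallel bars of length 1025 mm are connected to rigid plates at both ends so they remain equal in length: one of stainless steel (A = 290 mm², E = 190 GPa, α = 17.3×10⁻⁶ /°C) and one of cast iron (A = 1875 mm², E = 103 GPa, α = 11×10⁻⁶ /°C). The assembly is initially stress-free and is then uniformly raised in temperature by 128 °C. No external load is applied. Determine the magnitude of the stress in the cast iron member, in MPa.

The stainless steel has the larger α, so on heating it would change length more than the cast iron if both were free. The rigid plates force a common final length, so the stainless steel is put into compression and the cast iron into tension, with equal and opposite forces P (no external load).
Setting the final lengths equal and cancelling L: (α₁ − α₂)ΔT = P/(A₁E₁) + P/(A₂E₂).
|α₁ − α₂|·ΔT = 6.3×10⁻⁶ × 128 = 0.0008064.
1/(A₁E₁) + 1/(A₂E₂) = 1/(290×190×10³) + 1/(1875×103×10³) = 2.333×10⁻⁸ N⁻¹.
So P = 0.0008064 / 2.333×10⁻⁸ = 34.57 kN.
σ_{cast iron} = P/A₂ = 34570/1875 = 18.44 MPa, tensile.

σ ≈ 18.4 MPa (tensile)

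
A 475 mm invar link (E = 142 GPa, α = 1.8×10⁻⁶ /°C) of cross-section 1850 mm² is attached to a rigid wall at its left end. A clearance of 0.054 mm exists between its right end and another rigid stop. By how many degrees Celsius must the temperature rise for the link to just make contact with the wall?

ΔT ≈ 63.2 °C

The gap closes when αΔT L = 0.054 mm, since the link is still unstressed at that instant.
ΔT = 0.054 / (1.8×10⁻⁶ × 475) = 63.16 °C.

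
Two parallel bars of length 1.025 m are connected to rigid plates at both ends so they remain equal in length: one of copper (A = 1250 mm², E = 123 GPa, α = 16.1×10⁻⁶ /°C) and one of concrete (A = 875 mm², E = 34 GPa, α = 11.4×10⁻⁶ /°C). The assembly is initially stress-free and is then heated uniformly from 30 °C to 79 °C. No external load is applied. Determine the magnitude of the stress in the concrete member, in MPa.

Equilibrium of a rigid end plate with no external load gives equal and opposite internal forces ±P in the two members. Since α_{copper} > α_{concrete}, heating drives the copper into compression and the concrete into tension.
Compatibility of the two members (thermal + elastic change equal): (α₁ − α₂)ΔT = P·[1/(A₁E₁) + 1/(A₂E₂)].
|α₁ − α₂|·ΔT = 4.7×10⁻⁶ × 49 = 0.0002303.
1/(A₁E₁) + 1/(A₂E₂) = 1/(1250×123×10³) + 1/(875×34×10³) = 4.012×10⁻⁸ N⁻¹.
So P = 0.0002303 / 4.012×10⁻⁸ = 5.741 kN.
σ_{concrete} = P/A₂ = 5741/875 = 6.561 MPa, tensile.

σ ≈ 6.56 MPa (tensile)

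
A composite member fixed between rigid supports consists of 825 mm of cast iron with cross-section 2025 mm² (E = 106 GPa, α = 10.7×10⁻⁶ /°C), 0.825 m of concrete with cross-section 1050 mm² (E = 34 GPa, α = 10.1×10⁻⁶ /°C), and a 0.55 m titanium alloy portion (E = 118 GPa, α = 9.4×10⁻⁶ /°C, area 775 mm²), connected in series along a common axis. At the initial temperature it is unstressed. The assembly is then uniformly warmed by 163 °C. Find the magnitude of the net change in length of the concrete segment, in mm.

Free thermal expansion of the whole bar: Σ αᵢΔT Lᵢ = 10.7×10⁻⁶×163×825 + 10.1×10⁻⁶×163×825 + 9.4×10⁻⁶×163×550 = 3.64 mm.
The rigid supports impose zero overall length change; the single axial force P common to all segments must satisfy P Σ Lᵢ/(AᵢEᵢ) = δ_free.
Σ Lᵢ/(AᵢEᵢ) = 825/(2025×106×10³) + 825/(1050×34×10³) + 550/(775×118×10³) = 3.297×10⁻⁵ mm/N.
So P = 3.64 / 3.297×10⁻⁵ = 110.4 kN, compressive.
For the concrete segment, free thermal change = 10.1×10⁻⁶×163×825 = 1.358 mm and elastic change from P = 110400×825/(1050×34×10³) = 2.551 mm; these oppose, so the net change is 1.19 mm (segment shortens).

|ΔL| ≈ 1.19 mm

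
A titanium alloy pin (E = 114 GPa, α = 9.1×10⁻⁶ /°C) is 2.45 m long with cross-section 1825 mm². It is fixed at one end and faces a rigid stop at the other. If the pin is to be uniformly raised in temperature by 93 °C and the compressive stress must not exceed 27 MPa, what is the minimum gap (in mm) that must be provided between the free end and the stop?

With no wall the pin would lengthen by αΔT L = 9.1×10⁻⁶ × 93 × 2450 = 2.073 mm.
At the allowable stress the elastic shortening the wall may impose is σL/E = 27 × 2450 / (114×10³) = 0.5803 mm.
The gap must absorb the remainder: g_min = 2.073 − 0.5803 = 1.493 mm.

g ≈ 1.49 mm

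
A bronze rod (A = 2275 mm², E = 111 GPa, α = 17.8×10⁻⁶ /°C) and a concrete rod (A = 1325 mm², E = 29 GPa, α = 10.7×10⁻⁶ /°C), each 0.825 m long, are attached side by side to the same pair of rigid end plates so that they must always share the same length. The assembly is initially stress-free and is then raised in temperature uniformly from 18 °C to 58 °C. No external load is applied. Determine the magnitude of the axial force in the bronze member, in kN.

P ≈ 9.47 kN (compressive in the bronze)

Both members must finish at the same length. With the larger α, the bronze tends to over-expand; the plates restrain it, putting the bronze in compression and the concrete in tension. With no external load the two internal forces are equal and opposite, magnitude P.
Setting the final lengths equal and cancelling L: (α₁ − α₂)ΔT = P/(A₁E₁) + P/(A₂E₂).
|α₁ − α₂|·ΔT = 7.1×10⁻⁶ × 40 = 0.000284.
1/(A₁E₁) + 1/(A₂E₂) = 1/(2275×111×10³) + 1/(1325×29×10³) = 2.998×10⁻⁸ N⁻¹.
P = 0.000284 / 2.998×10⁻⁸ = 9471 N = 9.471 kN.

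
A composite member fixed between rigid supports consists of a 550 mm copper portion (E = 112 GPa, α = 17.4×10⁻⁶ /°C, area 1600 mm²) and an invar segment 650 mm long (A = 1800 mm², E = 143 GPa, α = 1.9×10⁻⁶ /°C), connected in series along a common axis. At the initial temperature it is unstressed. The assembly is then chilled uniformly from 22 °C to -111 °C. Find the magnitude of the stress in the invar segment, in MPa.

σ ≈ 143 MPa (tensile)

Free thermal contraction of the whole bar: Σ αᵢΔT Lᵢ = 17.4×10⁻⁶×133×550 + 1.9×10⁻⁶×133×650 = 1.437 mm.
The walls prevent any net length change, so an axial force P (same in every segment) develops. Compatibility: P · Σ Lᵢ/(AᵢEᵢ) = δ_free.
Σ Lᵢ/(AᵢEᵢ) = 550/(1600×112×10³) + 650/(1800×143×10³) = 5.594×10⁻⁶ mm/N.
Hence P = δ_free / Σ(L/AE) = 1.437/5.594×10⁻⁶ = 256.9 kN (tensile).
σ_{invar} = P / A = 256900 / 1800 = 142.7 MPa.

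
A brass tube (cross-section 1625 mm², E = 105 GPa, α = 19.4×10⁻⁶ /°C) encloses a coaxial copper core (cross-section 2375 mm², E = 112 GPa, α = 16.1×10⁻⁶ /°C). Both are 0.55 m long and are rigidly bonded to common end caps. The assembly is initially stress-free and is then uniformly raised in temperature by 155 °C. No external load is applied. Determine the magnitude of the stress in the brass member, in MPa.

Both members must finish at the same length. With the larger α, the brass tends to over-expand; the plates restrain it, putting the brass in compression and the copper in tension. With no external load the two internal forces are equal and opposite, magnitude P.
Equating the net (thermal + elastic) strains gives |α₁ − α₂|·ΔT = P·[1/(A₁E₁) + 1/(A₂E₂)].
|α₁ − α₂|·ΔT = 3.3×10⁻⁶ × 155 = 0.0005115.
1/(A₁E₁) + 1/(A₂E₂) = 1/(1625×105×10³) + 1/(2375×112×10³) = 9.62×10⁻⁹ N⁻¹.
So P = 0.0005115 / 9.62×10⁻⁹ = 53.17 kN.
σ_{brass} = P/A₁ = 53170/1625 = 32.72 MPa, compressive.

σ ≈ 32.7 MPa (compressive)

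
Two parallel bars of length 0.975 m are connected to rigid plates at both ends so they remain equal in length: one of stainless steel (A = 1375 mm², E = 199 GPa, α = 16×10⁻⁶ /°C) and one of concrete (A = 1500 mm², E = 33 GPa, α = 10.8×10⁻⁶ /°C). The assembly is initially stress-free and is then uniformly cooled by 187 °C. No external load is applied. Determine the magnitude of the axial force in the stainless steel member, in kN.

Both members must finish at the same length. With the larger α, the stainless steel tends to over-contract; the plates restrain it, putting the stainless steel in tension and the concrete in compression. With no external load the two internal forces are equal and opposite, magnitude P.
Compatibility of the two members (thermal + elastic change equal): (α₁ − α₂)ΔT = P·[1/(A₁E₁) + 1/(A₂E₂)].
|α₁ − α₂|·ΔT = 5.2×10⁻⁶ × 187 = 0.0009724.
1/(A₁E₁) + 1/(A₂E₂) = 1/(1375×199×10³) + 1/(1500×33×10³) = 2.386×10⁻⁸ N⁻¹.
P = 0.0009724 / 2.386×10⁻⁸ = 40760 N = 40.76 kN.

P ≈ 40.8 kN (tensile in the stainless steel)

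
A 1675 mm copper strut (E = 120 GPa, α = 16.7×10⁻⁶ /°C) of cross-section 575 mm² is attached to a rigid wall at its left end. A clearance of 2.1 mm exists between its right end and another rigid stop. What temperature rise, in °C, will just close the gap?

ΔT ≈ 75.1 °C

The gap closes when αΔT L = 2.1 mm, since the strut is still unstressed at that instant.
ΔT = 2.1 / (16.7×10⁻⁶ × 1675) = 75.07 °C.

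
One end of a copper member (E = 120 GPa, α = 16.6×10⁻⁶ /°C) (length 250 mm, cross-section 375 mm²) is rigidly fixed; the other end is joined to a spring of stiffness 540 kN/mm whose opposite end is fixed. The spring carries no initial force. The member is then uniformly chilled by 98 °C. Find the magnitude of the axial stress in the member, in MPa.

σ ≈ 146 MPa (tensile)

Free thermal contraction: δ_free = αΔT L = 16.6×10⁻⁶ × 98 × 250 = 0.4067 mm.
Let P be the tensile force in the spring. The member extends elastically by PL/(AE) and the spring stretches by P/k; together these equal δ_free.
So P = δ_free / [L/(AE) + 1/k] = 0.4067 / [ 250/(375×120×10³) + 1/(540×10³) ].
P = 0.4067 / 7.407×10⁻⁶ = 54900 N.
σ = P/A = 54900/375 = 146.4 MPa.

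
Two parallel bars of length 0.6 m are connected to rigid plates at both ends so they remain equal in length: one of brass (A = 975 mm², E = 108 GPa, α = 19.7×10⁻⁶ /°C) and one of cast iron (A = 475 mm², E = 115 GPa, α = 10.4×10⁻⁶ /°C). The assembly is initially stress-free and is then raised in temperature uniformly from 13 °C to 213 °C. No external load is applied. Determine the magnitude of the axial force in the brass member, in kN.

P ≈ 66.9 kN (compressive in the brass)

The brass has the larger α, so on heating it would change length more than the cast iron if both were free. The rigid plates force a common final length, so the brass is put into compression and the cast iron into tension, with equal and opposite forces P (no external load).
Compatibility of the two members (thermal + elastic change equal): (α₁ − α₂)ΔT = P·[1/(A₁E₁) + 1/(A₂E₂)].
|α₁ − α₂|·ΔT = 9.3×10⁻⁶ × 200 = 0.00186.
1/(A₁E₁) + 1/(A₂E₂) = 1/(975×108×10³) + 1/(475×115×10³) = 2.78×10⁻⁸ N⁻¹.
P = 0.00186 / 2.78×10⁻⁸ = 66900 N = 66.9 kN.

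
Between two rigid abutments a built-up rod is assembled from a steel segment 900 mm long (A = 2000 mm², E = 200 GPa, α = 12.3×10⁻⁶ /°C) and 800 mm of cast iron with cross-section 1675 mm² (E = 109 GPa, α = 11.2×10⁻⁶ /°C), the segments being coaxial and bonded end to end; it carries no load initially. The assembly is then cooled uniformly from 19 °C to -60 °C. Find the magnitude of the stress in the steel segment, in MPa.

σ ≈ 119 MPa (tensile)

With the walls removed the bar would change length by δ_free = Σ αᵢΔT Lᵢ = 12.3×10⁻⁶×79×900 + 11.2×10⁻⁶×79×800 = 1.582 mm.
Since the ends are fixed, an axial force P builds up, equal in every segment, with P · Σ Lᵢ/(AᵢEᵢ) = δ_free.
The series flexibility is Σ Lᵢ/(AᵢEᵢ) = 900/(2000×200×10³) + 800/(1675×109×10³) = 6.632×10⁻⁶ mm/N.
So P = 1.582 / 6.632×10⁻⁶ = 238.6 kN, tensile.
σ_{steel} = P / A = 238600 / 2000 = 119.3 MPa.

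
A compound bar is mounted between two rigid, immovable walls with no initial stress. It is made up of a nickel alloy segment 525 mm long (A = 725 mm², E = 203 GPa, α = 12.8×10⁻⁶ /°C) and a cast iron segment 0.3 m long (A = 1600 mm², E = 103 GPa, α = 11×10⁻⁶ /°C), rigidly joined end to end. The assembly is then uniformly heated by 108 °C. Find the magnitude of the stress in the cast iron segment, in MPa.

σ ≈ 126 MPa (compressive)

If the supports were absent, the total length change would be Σ αᵢΔT Lᵢ = 12.8×10⁻⁶×108×525 + 11×10⁻⁶×108×300 = 1.082 mm.
The walls prevent any net length change, so an axial force P (same in every segment) develops. Compatibility: P · Σ Lᵢ/(AᵢEᵢ) = δ_free.
Σ Lᵢ/(AᵢEᵢ) = 525/(725×203×10³) + 300/(1600×103×10³) = 5.388×10⁻⁶ mm/N.
So P = 1.082 / 5.388×10⁻⁶ = 200.9 kN, compressive.
σ_{cast iron} = P / A = 200900 / 1600 = 125.5 MPa.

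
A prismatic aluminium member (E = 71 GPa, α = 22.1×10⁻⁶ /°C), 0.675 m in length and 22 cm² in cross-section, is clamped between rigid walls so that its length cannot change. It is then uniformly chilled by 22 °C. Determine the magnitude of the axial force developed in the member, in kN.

Full restraint means ε = 0, so the stress is σ = EαΔT = 71×10³ × 22.1×10⁻⁶ × 22 = 34.52 MPa.
Axial force P = σA = 34.52 × 2200 = 75940 N = 75.94 kN, tensile.

P ≈ 75.9 kN (tensile)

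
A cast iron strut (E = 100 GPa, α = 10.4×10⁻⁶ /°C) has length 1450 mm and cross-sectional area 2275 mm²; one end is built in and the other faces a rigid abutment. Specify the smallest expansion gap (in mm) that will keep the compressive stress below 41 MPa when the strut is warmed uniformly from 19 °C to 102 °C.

g ≈ 0.657 mm

With no wall the strut would lengthen by αΔT L = 10.4×10⁻⁶ × 83 × 1450 = 1.252 mm.
A stress of 41 MPa corresponds to the wall pushing the strut back by σL/E = 41×1450/(100×10³) = 0.5945 mm.
So the gap has to take up the difference, g_min = δ_free − σL/E = 1.252 − 0.5945 = 0.6571 mm.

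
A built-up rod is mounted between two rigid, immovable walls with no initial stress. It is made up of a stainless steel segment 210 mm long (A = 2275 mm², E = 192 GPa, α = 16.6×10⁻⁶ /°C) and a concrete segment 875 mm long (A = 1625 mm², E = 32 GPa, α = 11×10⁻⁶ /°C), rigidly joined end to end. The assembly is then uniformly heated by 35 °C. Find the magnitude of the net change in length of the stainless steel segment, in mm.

If the supports were absent, the total length change would be Σ αᵢΔT Lᵢ = 16.6×10⁻⁶×35×210 + 11×10⁻⁶×35×875 = 0.4589 mm.
The rigid supports impose zero overall length change; the single axial force P common to all segments must satisfy P Σ Lᵢ/(AᵢEᵢ) = δ_free.
The series flexibility is Σ Lᵢ/(AᵢEᵢ) = 210/(2275×192×10³) + 875/(1625×32×10³) = 1.731×10⁻⁵ mm/N.
Hence P = δ_free / Σ(L/AE) = 0.4589/1.731×10⁻⁵ = 26.51 kN (compressive).
For the stainless steel segment, free thermal change = 16.6×10⁻⁶×35×210 = 0.122 mm and elastic change from P = 26510×210/(2275×192×10³) = 0.01275 mm; these oppose, so the net change is 0.109 mm (segment lengthens).

|ΔL| ≈ 0.109 mm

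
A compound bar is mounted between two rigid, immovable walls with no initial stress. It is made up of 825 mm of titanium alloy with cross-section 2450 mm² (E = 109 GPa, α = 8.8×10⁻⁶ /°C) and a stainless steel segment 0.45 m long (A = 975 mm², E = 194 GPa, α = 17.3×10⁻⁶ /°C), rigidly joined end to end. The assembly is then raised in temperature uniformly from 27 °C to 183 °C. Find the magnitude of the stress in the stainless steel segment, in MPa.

Free thermal expansion of the whole bar: Σ αᵢΔT Lᵢ = 8.8×10⁻⁶×156×825 + 17.3×10⁻⁶×156×450 = 2.347 mm.
The rigid supports impose zero overall length change; the single axial force P common to all segments must satisfy P Σ Lᵢ/(AᵢEᵢ) = δ_free.
Σ Lᵢ/(AᵢEᵢ) = 825/(2450×109×10³) + 450/(975×194×10³) = 5.468×10⁻⁶ mm/N.
Hence P = δ_free / Σ(L/AE) = 2.347/5.468×10⁻⁶ = 429.2 kN (compressive).
σ_{stainless steel} = P / A = 429200 / 975 = 440.2 MPa.

σ ≈ 440 MPa (compressive)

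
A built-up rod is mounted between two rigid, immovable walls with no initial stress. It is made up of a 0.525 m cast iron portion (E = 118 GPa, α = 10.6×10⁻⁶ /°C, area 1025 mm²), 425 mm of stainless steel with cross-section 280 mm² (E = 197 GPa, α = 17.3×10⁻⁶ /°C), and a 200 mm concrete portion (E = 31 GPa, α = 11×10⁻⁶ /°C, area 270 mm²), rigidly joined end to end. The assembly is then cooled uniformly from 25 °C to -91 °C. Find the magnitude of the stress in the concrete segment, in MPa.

σ ≈ 181 MPa (tensile)

If the supports were absent, the total length change would be Σ αᵢΔT Lᵢ = 10.6×10⁻⁶×116×525 + 17.3×10⁻⁶×116×425 + 11×10⁻⁶×116×200 = 1.754 mm.
The rigid supports impose zero overall length change; the single axial force P common to all segments must satisfy P Σ Lᵢ/(AᵢEᵢ) = δ_free.
Σ Lᵢ/(AᵢEᵢ) = 525/(1025×118×10³) + 425/(280×197×10³) + 200/(270×31×10³) = 3.594×10⁻⁵ mm/N.
Hence P = δ_free / Σ(L/AE) = 1.754/3.594×10⁻⁵ = 48.79 kN (tensile).
σ_{concrete} = P / A = 48790 / 270 = 180.7 MPa.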